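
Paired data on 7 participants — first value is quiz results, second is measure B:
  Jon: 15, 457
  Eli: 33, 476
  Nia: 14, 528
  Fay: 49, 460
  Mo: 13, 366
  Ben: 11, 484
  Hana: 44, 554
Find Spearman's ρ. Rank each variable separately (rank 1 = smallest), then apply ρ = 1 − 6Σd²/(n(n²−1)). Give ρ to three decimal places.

0.143

Ranks of variable 1: 4, 5, 3, 7, 2, 1, 6
Ranks of variable 2: 2, 4, 6, 3, 1, 5, 7
d = r₁ − r₂: 2, 1, -3, 4, 1, -4, -1
d²: 4, 1, 9, 16, 1, 16, 1; Σd² = 48
ρ = 1 − 6·48/(7·48) = 1 − 288/336 = 0.143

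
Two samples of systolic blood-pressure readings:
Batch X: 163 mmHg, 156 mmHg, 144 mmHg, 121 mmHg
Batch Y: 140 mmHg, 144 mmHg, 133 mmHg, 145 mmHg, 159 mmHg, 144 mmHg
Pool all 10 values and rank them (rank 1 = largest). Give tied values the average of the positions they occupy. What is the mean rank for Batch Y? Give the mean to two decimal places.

Sorted (descending): 163, 159, 156, 145, 144, 144, 144, 140, 133, 121
The 3 values of 144 occupy positions 5–7 → average rank 6.
Batch Y values → pooled ranks: 140→8, 144→6, 133→9, 145→4, 159→2, 144→6
Mean rank = (8 + 6 + 9 + 4 + 2 + 6) / 6 = 5.83

5.83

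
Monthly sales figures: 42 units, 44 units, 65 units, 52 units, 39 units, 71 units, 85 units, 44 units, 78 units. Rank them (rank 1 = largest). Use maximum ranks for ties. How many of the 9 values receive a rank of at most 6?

Sorted (descending): 85, 78, 71, 65, 52, 44, 44, 42, 39
The 2 values of 44 occupy positions 6–7 → each gets rank 7.
Ranks ≤ 6: {1, 2, 3, 4, 5} → 5 values.

5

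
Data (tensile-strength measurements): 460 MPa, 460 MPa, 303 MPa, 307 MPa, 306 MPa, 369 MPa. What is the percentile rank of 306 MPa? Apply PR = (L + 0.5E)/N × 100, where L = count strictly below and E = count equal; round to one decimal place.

25.0

N = 6.
Strictly below 306: 1. Equal to 306: 1.
PR = (1 + 0.5·1)/6 × 100 = 25.0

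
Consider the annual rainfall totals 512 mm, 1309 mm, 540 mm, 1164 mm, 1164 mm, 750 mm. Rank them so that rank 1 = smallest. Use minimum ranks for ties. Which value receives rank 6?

1309

Sorted (ascending): 512, 540, 750, 1164, 1164, 1309
The 2 values of 1164 occupy positions 4–5 → each gets rank 4.
Rank 6 → value 1309.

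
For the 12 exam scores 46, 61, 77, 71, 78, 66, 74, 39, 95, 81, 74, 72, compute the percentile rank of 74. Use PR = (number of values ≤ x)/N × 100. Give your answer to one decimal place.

66.7

N = 12.
Strictly below 74: 6. Equal to 74: 2.
PR = 8/12 × 100 = 66.7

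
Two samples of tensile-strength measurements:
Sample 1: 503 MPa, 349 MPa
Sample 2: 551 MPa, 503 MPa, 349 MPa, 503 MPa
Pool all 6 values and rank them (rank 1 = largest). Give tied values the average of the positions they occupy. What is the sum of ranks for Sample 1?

8.5

Sorted (descending): 551, 503, 503, 503, 349, 349
The 3 values of 503 occupy positions 2–4 → average rank 3.
The 2 values of 349 occupy positions 5–6 → average rank (5+6)/2 = 5.5.
Sample 1 values → pooled ranks: 503→3, 349→5.5
Rank sum = 3 + 5.5 = 8.5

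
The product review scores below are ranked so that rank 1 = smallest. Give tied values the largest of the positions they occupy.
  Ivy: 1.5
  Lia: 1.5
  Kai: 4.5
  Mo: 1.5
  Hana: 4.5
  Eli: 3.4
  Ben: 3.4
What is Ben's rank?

Sorted (ascending): 1.5, 1.5, 1.5, 3.4, 3.4, 4.5, 4.5
The 3 values of 1.5 occupy positions 1–3 → each gets rank 3.
The 2 values of 3.4 occupy positions 4–5 → each gets rank 5.
The 2 values of 4.5 occupy positions 6–7 → each gets rank 7.
Ben has value 3.4 → rank 5.

5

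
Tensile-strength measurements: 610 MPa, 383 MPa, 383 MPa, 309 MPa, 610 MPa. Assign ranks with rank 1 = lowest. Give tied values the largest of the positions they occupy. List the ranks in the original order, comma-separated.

Sorted (ascending): 309, 383, 383, 610, 610
The 2 values of 383 occupy positions 2–3 → each gets rank 3.
The 2 values of 610 occupy positions 4–5 → each gets rank 5.

5, 3, 3, 1, 5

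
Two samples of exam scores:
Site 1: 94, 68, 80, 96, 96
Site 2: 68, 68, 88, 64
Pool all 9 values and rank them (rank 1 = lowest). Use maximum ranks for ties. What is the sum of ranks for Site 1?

Sorted (ascending): 64, 68, 68, 68, 80, 88, 94, 96, 96
The 3 values of 68 occupy positions 2–4 → each gets rank 4.
The 2 values of 96 occupy positions 8–9 → each gets rank 9.
Site 1 values → pooled ranks: 94→7, 68→4, 80→5, 96→9, 96→9
Rank sum = 7 + 4 + 5 + 9 + 9 = 34

34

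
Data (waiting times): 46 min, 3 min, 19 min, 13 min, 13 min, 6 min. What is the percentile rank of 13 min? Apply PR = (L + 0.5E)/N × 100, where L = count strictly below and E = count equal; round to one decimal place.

50.0

N = 6.
Strictly below 13: 2. Equal to 13: 2.
PR = (2 + 0.5·2)/6 × 100 = 50.0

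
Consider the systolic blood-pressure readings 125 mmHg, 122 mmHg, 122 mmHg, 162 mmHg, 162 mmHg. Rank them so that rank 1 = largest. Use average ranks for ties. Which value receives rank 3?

Sorted (descending): 162, 162, 125, 122, 122
The 2 values of 162 occupy positions 1–2 → average rank (1+2)/2 = 1.5.
The 2 values of 122 occupy positions 4–5 → average rank (4+5)/2 = 4.5.
Rank 3 → value 125.

125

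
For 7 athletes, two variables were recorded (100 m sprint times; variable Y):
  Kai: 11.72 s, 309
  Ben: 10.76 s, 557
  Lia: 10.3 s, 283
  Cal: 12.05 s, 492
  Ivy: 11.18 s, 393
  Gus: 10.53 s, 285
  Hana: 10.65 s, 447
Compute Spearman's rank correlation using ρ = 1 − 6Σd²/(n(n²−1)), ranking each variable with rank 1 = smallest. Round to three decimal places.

0.571

Ranks of variable 1: 6, 4, 1, 7, 5, 2, 3
Ranks of variable 2: 3, 7, 1, 6, 4, 2, 5
d = r₁ − r₂: 3, -3, 0, 1, 1, 0, -2
d²: 9, 9, 0, 1, 1, 0, 4; Σd² = 24
ρ = 1 − 6·24/(7·48) = 1 − 144/336 = 0.571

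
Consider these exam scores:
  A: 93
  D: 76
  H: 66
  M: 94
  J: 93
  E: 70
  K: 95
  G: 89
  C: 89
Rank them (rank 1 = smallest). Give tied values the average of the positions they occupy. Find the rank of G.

Sorted (ascending): 66, 70, 76, 89, 89, 93, 93, 94, 95
The 2 values of 89 occupy positions 4–5 → average rank (4+5)/2 = 4.5.
The 2 values of 93 occupy positions 6–7 → average rank (6+7)/2 = 6.5.
G has value 89 → rank 4.5.

4.5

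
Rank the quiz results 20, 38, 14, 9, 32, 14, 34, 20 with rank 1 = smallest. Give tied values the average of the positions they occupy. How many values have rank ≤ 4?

Sorted (ascending): 9, 14, 14, 20, 20, 32, 34, 38
The 2 values of 14 occupy positions 2–3 → average rank (2+3)/2 = 2.5.
The 2 values of 20 occupy positions 4–5 → average rank (4+5)/2 = 4.5.
Ranks ≤ 4: {1, 2.5, 2.5} → 3 values.

3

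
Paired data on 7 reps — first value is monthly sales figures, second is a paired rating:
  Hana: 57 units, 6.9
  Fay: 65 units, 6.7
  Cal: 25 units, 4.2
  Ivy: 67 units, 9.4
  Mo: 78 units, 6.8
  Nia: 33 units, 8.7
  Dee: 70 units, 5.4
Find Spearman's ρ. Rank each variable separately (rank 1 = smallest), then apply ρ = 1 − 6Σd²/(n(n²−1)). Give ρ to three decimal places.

0.107

Ranks of variable 1: 3, 4, 1, 5, 7, 2, 6
Ranks of variable 2: 5, 3, 1, 7, 4, 6, 2
d = r₁ − r₂: -2, 1, 0, -2, 3, -4, 4
d²: 4, 1, 0, 4, 9, 16, 16; Σd² = 50
ρ = 1 − 6·50/(7·48) = 1 − 300/336 = 0.107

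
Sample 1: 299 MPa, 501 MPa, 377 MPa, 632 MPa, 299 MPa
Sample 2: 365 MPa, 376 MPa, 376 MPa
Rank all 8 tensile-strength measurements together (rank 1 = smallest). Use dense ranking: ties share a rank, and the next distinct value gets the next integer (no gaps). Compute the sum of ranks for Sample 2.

8

Sorted (ascending): 299, 299, 365, 376, 376, 377, 501, 632
The 2 values of 299 share dense rank 1.
The 2 values of 376 share dense rank 3.
Remaining distinct values take the next consecutive integers.
Sample 2 values → pooled ranks: 365→2, 376→3, 376→3
Rank sum = 2 + 3 + 3 = 8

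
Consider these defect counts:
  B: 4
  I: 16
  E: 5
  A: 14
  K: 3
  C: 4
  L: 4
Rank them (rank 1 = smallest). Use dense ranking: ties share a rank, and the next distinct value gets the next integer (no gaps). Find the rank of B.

Sorted (ascending): 3, 4, 4, 4, 5, 14, 16
The 3 values of 4 share dense rank 2.
Remaining distinct values take the next consecutive integers.
B has value 4 → rank 2.

2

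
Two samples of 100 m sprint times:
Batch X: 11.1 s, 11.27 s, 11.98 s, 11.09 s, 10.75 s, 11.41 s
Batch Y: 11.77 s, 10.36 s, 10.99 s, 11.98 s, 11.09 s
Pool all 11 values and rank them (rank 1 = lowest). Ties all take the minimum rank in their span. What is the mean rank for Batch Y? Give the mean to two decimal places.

5.40

Sorted (ascending): 10.36, 10.75, 10.99, 11.09, 11.09, 11.1, 11.27, 11.41, 11.77, 11.98, 11.98
The 2 values of 11.09 occupy positions 4–5 → each gets rank 4.
The 2 values of 11.98 occupy positions 10–11 → each gets rank 10.
Batch Y values → pooled ranks: 11.77→9, 10.36→1, 10.99→3, 11.98→10, 11.09→4
Mean rank = (9 + 1 + 3 + 10 + 4) / 5 = 5.40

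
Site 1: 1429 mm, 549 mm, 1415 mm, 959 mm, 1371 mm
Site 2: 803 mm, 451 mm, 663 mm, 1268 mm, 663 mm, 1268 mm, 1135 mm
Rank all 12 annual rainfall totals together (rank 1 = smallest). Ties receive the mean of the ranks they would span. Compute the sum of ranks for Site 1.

Sorted (ascending): 451, 549, 663, 663, 803, 959, 1135, 1268, 1268, 1371, 1415, 1429
The 2 values of 663 occupy positions 3–4 → average rank (3+4)/2 = 3.5.
The 2 values of 1268 occupy positions 8–9 → average rank (8+9)/2 = 8.5.
Site 1 values → pooled ranks: 1429→12, 549→2, 1415→11, 959→6, 1371→10
Rank sum = 12 + 2 + 11 + 6 + 10 = 41

41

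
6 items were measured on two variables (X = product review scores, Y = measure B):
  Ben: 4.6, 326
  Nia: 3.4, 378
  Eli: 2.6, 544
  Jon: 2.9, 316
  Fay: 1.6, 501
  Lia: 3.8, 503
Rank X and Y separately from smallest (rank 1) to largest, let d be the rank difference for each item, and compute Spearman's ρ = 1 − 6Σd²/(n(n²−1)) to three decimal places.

Ranks of variable 1: 6, 4, 2, 3, 1, 5
Ranks of variable 2: 2, 3, 6, 1, 4, 5
d = r₁ − r₂: 4, 1, -4, 2, -3, 0
d²: 16, 1, 16, 4, 9, 0; Σd² = 46
ρ = 1 − 6·46/(6·35) = 1 − 276/210 = -0.314

-0.314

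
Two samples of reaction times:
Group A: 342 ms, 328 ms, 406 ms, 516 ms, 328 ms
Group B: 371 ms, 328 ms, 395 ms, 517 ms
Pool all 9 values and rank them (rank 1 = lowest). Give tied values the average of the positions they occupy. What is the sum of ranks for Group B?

22

Sorted (ascending): 328, 328, 328, 342, 371, 395, 406, 516, 517
The 3 values of 328 occupy positions 1–3 → average rank 2.
Group B values → pooled ranks: 371→5, 328→2, 395→6, 517→9
Rank sum = 5 + 2 + 6 + 9 = 22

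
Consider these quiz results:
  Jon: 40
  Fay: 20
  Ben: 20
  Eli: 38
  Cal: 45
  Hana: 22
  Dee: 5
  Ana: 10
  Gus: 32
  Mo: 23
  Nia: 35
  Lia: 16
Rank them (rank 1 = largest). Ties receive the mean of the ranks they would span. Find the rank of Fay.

8.5

Sorted (descending): 45, 40, 38, 35, 32, 23, 22, 20, 20, 16, 10, 5
The 2 values of 20 occupy positions 8–9 → average rank (8+9)/2 = 8.5.
Fay has value 20 → rank 8.5.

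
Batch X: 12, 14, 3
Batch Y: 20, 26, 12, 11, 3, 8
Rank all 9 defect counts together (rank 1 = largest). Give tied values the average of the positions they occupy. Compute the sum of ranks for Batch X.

16

Sorted (descending): 26, 20, 14, 12, 12, 11, 8, 3, 3
The 2 values of 12 occupy positions 4–5 → average rank (4+5)/2 = 4.5.
The 2 values of 3 occupy positions 8–9 → average rank (8+9)/2 = 8.5.
Batch X values → pooled ranks: 12→4.5, 14→3, 3→8.5
Rank sum = 4.5 + 3 + 8.5 = 16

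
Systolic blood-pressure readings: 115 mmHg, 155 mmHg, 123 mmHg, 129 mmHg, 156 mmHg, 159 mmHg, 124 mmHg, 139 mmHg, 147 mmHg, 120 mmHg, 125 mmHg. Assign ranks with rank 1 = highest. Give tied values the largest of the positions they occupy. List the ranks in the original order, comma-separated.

Sorted (descending): 159, 156, 155, 147, 139, 129, 125, 124, 123, 120, 115
No ties — each value takes its position as its rank.

11, 3, 9, 6, 2, 1, 8, 5, 4, 10, 7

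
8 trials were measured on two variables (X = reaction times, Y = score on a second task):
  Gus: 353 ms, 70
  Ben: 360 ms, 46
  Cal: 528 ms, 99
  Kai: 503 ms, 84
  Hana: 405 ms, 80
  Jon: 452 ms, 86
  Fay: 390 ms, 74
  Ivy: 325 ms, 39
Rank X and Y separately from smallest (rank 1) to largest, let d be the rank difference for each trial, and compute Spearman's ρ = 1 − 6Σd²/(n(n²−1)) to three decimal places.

Ranks of variable 1: 2, 3, 8, 7, 5, 6, 4, 1
Ranks of variable 2: 3, 2, 8, 6, 5, 7, 4, 1
d = r₁ − r₂: -1, 1, 0, 1, 0, -1, 0, 0
d²: 1, 1, 0, 1, 0, 1, 0, 0; Σd² = 4
ρ = 1 − 6·4/(8·63) = 1 − 24/504 = 0.952

0.952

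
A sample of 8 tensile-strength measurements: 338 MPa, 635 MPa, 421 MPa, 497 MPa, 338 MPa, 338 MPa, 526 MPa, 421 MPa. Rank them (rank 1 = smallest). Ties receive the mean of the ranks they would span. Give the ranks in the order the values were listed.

2, 8, 4.5, 6, 2, 2, 7, 4.5

Sorted (ascending): 338, 338, 338, 421, 421, 497, 526, 635
The 3 values of 338 occupy positions 1–3 → average rank 2.
The 2 values of 421 occupy positions 4–5 → average rank (4+5)/2 = 4.5.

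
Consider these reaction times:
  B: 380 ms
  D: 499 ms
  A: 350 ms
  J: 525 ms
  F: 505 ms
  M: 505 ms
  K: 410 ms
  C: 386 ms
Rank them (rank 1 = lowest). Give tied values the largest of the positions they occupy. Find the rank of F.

Sorted (ascending): 350, 380, 386, 410, 499, 505, 505, 525
The 2 values of 505 occupy positions 6–7 → each gets rank 7.
F has value 505 ms → rank 7.

7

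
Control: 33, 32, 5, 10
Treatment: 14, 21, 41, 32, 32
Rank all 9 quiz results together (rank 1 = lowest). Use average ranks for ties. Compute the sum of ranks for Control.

17

Sorted (ascending): 5, 10, 14, 21, 32, 32, 32, 33, 41
The 3 values of 32 occupy positions 5–7 → average rank 6.
Control values → pooled ranks: 33→8, 32→6, 5→1, 10→2
Rank sum = 8 + 6 + 1 + 2 = 17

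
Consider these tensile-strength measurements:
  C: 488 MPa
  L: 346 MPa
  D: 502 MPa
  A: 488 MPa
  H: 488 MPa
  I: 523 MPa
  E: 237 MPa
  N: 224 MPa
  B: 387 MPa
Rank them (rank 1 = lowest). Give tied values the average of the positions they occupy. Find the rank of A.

6

Sorted (ascending): 224, 237, 346, 387, 488, 488, 488, 502, 523
The 3 values of 488 occupy positions 5–7 → average rank 6.
A has value 488 MPa → rank 6.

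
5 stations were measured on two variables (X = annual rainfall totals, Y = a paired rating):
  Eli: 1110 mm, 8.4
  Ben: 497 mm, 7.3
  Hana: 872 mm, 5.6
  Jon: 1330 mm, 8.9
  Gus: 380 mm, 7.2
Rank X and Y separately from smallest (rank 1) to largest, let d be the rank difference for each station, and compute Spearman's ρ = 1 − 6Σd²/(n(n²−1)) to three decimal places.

0.700

Ranks of variable 1: 4, 2, 3, 5, 1
Ranks of variable 2: 4, 3, 1, 5, 2
d = r₁ − r₂: 0, -1, 2, 0, -1
d²: 0, 1, 4, 0, 1; Σd² = 6
ρ = 1 − 6·6/(5·24) = 1 − 36/120 = 0.700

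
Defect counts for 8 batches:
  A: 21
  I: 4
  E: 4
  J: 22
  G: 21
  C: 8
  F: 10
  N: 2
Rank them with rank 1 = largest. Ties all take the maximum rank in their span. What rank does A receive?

3

Sorted (descending): 22, 21, 21, 10, 8, 4, 4, 2
The 2 values of 21 occupy positions 2–3 → each gets rank 3.
The 2 values of 4 occupy positions 6–7 → each gets rank 7.
A has value 21 → rank 3.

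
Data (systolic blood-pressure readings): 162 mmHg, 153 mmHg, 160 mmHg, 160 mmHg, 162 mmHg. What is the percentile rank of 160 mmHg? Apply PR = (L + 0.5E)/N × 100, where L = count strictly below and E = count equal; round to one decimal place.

40.0

N = 5.
Strictly below 160: 1. Equal to 160: 2.
PR = (1 + 0.5·2)/5 × 100 = 40.0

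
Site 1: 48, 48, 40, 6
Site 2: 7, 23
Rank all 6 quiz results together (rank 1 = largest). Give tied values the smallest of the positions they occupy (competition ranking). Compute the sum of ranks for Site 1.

Sorted (descending): 48, 48, 40, 23, 7, 6
The 2 values of 48 occupy positions 1–2 → each gets rank 1.
Site 1 values → pooled ranks: 48→1, 48→1, 40→3, 6→6
Rank sum = 1 + 1 + 3 + 6 = 11

11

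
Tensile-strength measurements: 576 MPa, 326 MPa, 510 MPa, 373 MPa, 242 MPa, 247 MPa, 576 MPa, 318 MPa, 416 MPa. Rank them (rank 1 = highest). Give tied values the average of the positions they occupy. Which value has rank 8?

Sorted (descending): 576, 576, 510, 416, 373, 326, 318, 247, 242
The 2 values of 576 occupy positions 1–2 → average rank (1+2)/2 = 1.5.
Rank 8 → value 247.

247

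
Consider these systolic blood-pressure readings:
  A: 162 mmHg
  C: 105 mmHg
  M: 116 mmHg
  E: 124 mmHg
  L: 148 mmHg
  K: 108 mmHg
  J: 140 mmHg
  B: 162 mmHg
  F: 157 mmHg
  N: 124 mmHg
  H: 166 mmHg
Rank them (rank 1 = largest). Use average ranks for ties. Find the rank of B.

Sorted (descending): 166, 162, 162, 157, 148, 140, 124, 124, 116, 108, 105
The 2 values of 162 occupy positions 2–3 → average rank (2+3)/2 = 2.5.
The 2 values of 124 occupy positions 7–8 → average rank (7+8)/2 = 7.5.
B has value 162 mmHg → rank 2.5.

2.5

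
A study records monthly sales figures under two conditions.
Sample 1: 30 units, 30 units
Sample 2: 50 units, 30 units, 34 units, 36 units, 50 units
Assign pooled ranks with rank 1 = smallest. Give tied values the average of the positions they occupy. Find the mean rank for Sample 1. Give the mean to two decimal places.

Sorted (ascending): 30, 30, 30, 34, 36, 50, 50
The 3 values of 30 occupy positions 1–3 → average rank 2.
The 2 values of 50 occupy positions 6–7 → average rank (6+7)/2 = 6.5.
Sample 1 values → pooled ranks: 30→2, 30→2
Mean rank = (2 + 2) / 2 = 2.00

2.00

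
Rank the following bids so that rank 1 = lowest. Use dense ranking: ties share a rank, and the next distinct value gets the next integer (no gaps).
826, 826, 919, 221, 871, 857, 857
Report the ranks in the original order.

2, 2, 5, 1, 4, 3, 3

Sorted (ascending): 221, 826, 826, 857, 857, 871, 919
The 2 values of 826 share dense rank 2.
The 2 values of 857 share dense rank 3.
Remaining distinct values take the next consecutive integers.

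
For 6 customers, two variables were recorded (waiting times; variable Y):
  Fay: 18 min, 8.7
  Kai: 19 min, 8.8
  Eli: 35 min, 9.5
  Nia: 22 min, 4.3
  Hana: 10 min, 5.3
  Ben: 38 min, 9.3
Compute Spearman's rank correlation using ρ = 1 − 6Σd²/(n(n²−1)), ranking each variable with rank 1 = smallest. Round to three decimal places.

0.600

Ranks of variable 1: 2, 3, 5, 4, 1, 6
Ranks of variable 2: 3, 4, 6, 1, 2, 5
d = r₁ − r₂: -1, -1, -1, 3, -1, 1
d²: 1, 1, 1, 9, 1, 1; Σd² = 14
ρ = 1 − 6·14/(6·35) = 1 − 84/210 = 0.600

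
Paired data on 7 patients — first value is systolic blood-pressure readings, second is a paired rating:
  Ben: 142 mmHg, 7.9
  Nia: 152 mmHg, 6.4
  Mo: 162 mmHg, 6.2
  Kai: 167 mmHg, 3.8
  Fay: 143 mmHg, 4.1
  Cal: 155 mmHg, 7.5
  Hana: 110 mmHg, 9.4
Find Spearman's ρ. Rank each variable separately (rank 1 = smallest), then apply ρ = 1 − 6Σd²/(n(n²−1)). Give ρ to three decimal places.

-0.750

Ranks of variable 1: 2, 4, 6, 7, 3, 5, 1
Ranks of variable 2: 6, 4, 3, 1, 2, 5, 7
d = r₁ − r₂: -4, 0, 3, 6, 1, 0, -6
d²: 16, 0, 9, 36, 1, 0, 36; Σd² = 98
ρ = 1 − 6·98/(7·48) = 1 − 588/336 = -0.750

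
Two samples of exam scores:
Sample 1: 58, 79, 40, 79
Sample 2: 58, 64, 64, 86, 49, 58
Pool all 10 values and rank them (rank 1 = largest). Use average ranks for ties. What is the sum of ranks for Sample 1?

22

Sorted (descending): 86, 79, 79, 64, 64, 58, 58, 58, 49, 40
The 2 values of 79 occupy positions 2–3 → average rank (2+3)/2 = 2.5.
The 2 values of 64 occupy positions 4–5 → average rank (4+5)/2 = 4.5.
The 3 values of 58 occupy positions 6–8 → average rank 7.
Sample 1 values → pooled ranks: 58→7, 79→2.5, 40→10, 79→2.5
Rank sum = 7 + 2.5 + 10 + 2.5 = 22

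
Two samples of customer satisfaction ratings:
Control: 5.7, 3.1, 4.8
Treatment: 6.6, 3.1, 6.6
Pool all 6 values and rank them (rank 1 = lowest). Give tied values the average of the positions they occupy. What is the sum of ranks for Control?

Sorted (ascending): 3.1, 3.1, 4.8, 5.7, 6.6, 6.6
The 2 values of 3.1 occupy positions 1–2 → average rank (1+2)/2 = 1.5.
The 2 values of 6.6 occupy positions 5–6 → average rank (5+6)/2 = 5.5.
Control values → pooled ranks: 5.7→4, 3.1→1.5, 4.8→3
Rank sum = 4 + 1.5 + 3 = 8.5

8.5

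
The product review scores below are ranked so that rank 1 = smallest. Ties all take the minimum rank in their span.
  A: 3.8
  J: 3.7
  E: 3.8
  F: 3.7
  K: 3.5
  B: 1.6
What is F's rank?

3

Sorted (ascending): 1.6, 3.5, 3.7, 3.7, 3.8, 3.8
The 2 values of 3.7 occupy positions 3–4 → each gets rank 3.
The 2 values of 3.8 occupy positions 5–6 → each gets rank 5.
F has value 3.7 → rank 3.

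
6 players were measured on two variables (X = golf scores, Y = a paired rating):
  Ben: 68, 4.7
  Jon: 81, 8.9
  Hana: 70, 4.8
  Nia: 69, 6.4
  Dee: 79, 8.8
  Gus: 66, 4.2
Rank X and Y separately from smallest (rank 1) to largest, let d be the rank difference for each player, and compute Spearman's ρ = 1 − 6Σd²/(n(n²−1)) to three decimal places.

Ranks of variable 1: 2, 6, 4, 3, 5, 1
Ranks of variable 2: 2, 6, 3, 4, 5, 1
d = r₁ − r₂: 0, 0, 1, -1, 0, 0
d²: 0, 0, 1, 1, 0, 0; Σd² = 2
ρ = 1 − 6·2/(6·35) = 1 − 12/210 = 0.943

0.943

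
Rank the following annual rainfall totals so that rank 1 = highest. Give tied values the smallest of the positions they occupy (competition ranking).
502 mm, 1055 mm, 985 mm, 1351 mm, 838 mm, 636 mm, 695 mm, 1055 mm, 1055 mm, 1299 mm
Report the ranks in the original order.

10, 3, 6, 1, 7, 9, 8, 3, 3, 2

Sorted (descending): 1351, 1299, 1055, 1055, 1055, 985, 838, 695, 636, 502
The 3 values of 1055 occupy positions 3–5 → each gets rank 3.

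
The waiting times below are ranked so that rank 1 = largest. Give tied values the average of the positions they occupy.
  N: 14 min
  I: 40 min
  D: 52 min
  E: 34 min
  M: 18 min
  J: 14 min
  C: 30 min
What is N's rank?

Sorted (descending): 52, 40, 34, 30, 18, 14, 14
The 2 values of 14 occupy positions 6–7 → average rank (6+7)/2 = 6.5.
N has value 14 min → rank 6.5.

6.5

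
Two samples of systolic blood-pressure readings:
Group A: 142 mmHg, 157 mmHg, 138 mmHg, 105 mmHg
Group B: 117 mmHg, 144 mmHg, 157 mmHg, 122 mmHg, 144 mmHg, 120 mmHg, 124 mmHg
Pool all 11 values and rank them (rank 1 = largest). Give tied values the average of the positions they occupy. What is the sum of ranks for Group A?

23.5

Sorted (descending): 157, 157, 144, 144, 142, 138, 124, 122, 120, 117, 105
The 2 values of 157 occupy positions 1–2 → average rank (1+2)/2 = 1.5.
The 2 values of 144 occupy positions 3–4 → average rank (3+4)/2 = 3.5.
Group A values → pooled ranks: 142→5, 157→1.5, 138→6, 105→11
Rank sum = 5 + 1.5 + 6 + 11 = 23.5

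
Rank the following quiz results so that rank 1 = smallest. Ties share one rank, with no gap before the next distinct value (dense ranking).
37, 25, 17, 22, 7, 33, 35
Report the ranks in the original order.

Sorted (ascending): 7, 17, 22, 25, 33, 35, 37
No ties — each value takes its position as its rank.

7, 4, 2, 3, 1, 5, 6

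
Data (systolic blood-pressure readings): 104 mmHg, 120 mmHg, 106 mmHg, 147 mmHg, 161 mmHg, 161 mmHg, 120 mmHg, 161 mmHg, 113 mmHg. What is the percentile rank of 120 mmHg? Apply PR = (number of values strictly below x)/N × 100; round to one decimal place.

33.3

N = 9.
Strictly below 120: 3. Equal to 120: 2.
PR = 3/9 × 100 = 33.3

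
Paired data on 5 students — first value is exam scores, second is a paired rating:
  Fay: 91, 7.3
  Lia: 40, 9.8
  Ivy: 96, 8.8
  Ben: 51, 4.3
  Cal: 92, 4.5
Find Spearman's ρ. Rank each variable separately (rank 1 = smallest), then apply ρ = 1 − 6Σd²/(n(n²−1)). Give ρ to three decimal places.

Ranks of variable 1: 3, 1, 5, 2, 4
Ranks of variable 2: 3, 5, 4, 1, 2
d = r₁ − r₂: 0, -4, 1, 1, 2
d²: 0, 16, 1, 1, 4; Σd² = 22
ρ = 1 − 6·22/(5·24) = 1 − 132/120 = -0.100

-0.100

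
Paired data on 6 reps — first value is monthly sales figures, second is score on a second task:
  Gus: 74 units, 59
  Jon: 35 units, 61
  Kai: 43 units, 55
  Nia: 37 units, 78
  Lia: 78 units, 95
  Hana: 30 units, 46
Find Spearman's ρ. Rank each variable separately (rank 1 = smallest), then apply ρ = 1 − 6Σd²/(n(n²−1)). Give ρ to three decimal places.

0.543

Ranks of variable 1: 5, 2, 4, 3, 6, 1
Ranks of variable 2: 3, 4, 2, 5, 6, 1
d = r₁ − r₂: 2, -2, 2, -2, 0, 0
d²: 4, 4, 4, 4, 0, 0; Σd² = 16
ρ = 1 − 6·16/(6·35) = 1 − 96/210 = 0.543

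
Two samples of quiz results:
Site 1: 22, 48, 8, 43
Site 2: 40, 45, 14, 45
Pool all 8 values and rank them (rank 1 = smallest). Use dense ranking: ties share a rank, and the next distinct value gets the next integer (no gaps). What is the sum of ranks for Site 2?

Sorted (ascending): 8, 14, 22, 40, 43, 45, 45, 48
The 2 values of 45 share dense rank 6.
Remaining distinct values take the next consecutive integers.
Site 2 values → pooled ranks: 40→4, 45→6, 14→2, 45→6
Rank sum = 4 + 6 + 2 + 6 = 18

18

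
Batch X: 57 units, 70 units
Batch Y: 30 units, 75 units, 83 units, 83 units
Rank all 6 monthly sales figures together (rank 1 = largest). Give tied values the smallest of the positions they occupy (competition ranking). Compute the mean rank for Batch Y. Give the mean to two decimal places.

2.75

Sorted (descending): 83, 83, 75, 70, 57, 30
The 2 values of 83 occupy positions 1–2 → each gets rank 1.
Batch Y values → pooled ranks: 30→6, 75→3, 83→1, 83→1
Mean rank = (6 + 3 + 1 + 1) / 4 = 2.75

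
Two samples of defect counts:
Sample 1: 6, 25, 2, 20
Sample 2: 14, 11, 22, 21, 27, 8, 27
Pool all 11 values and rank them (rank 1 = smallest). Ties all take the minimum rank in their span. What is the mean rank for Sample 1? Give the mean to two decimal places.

4.50

Sorted (ascending): 2, 6, 8, 11, 14, 20, 21, 22, 25, 27, 27
The 2 values of 27 occupy positions 10–11 → each gets rank 10.
Sample 1 values → pooled ranks: 6→2, 25→9, 2→1, 20→6
Mean rank = (2 + 9 + 1 + 6) / 4 = 4.50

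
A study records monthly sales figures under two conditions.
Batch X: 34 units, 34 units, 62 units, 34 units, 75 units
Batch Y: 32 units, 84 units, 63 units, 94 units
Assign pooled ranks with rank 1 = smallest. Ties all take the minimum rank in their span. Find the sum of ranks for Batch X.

18

Sorted (ascending): 32, 34, 34, 34, 62, 63, 75, 84, 94
The 3 values of 34 occupy positions 2–4 → each gets rank 2.
Batch X values → pooled ranks: 34→2, 34→2, 62→5, 34→2, 75→7
Rank sum = 2 + 2 + 5 + 2 + 7 = 18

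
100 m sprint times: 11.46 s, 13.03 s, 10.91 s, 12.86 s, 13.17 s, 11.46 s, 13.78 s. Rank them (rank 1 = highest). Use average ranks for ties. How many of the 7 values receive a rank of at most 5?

4

Sorted (descending): 13.78, 13.17, 13.03, 12.86, 11.46, 11.46, 10.91
The 2 values of 11.46 occupy positions 5–6 → average rank (5+6)/2 = 5.5.
Ranks ≤ 5: {1, 2, 3, 4} → 4 values.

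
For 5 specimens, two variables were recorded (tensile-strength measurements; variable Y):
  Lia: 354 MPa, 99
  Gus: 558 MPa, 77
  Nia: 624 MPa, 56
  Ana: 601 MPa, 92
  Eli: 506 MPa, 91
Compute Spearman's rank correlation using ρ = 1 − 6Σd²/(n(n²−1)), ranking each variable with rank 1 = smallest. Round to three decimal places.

-0.700

Ranks of variable 1: 1, 3, 5, 4, 2
Ranks of variable 2: 5, 2, 1, 4, 3
d = r₁ − r₂: -4, 1, 4, 0, -1
d²: 16, 1, 16, 0, 1; Σd² = 34
ρ = 1 − 6·34/(5·24) = 1 − 204/120 = -0.700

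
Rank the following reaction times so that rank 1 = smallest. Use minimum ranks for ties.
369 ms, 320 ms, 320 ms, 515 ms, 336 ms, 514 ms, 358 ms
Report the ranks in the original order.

Sorted (ascending): 320, 320, 336, 358, 369, 514, 515
The 2 values of 320 occupy positions 1–2 → each gets rank 1.

5, 1, 1, 7, 3, 6, 4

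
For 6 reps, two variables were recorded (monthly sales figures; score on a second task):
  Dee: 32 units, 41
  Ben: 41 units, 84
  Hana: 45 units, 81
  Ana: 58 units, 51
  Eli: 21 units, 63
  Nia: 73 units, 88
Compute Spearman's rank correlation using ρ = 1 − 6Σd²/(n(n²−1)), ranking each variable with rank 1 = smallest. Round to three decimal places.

0.486

Ranks of variable 1: 2, 3, 4, 5, 1, 6
Ranks of variable 2: 1, 5, 4, 2, 3, 6
d = r₁ − r₂: 1, -2, 0, 3, -2, 0
d²: 1, 4, 0, 9, 4, 0; Σd² = 18
ρ = 1 − 6·18/(6·35) = 1 − 108/210 = 0.486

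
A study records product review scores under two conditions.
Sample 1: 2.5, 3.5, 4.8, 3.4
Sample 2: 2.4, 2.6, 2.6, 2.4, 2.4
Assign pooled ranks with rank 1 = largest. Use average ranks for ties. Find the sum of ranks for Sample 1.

Sorted (descending): 4.8, 3.5, 3.4, 2.6, 2.6, 2.5, 2.4, 2.4, 2.4
The 2 values of 2.6 occupy positions 4–5 → average rank (4+5)/2 = 4.5.
The 3 values of 2.4 occupy positions 7–9 → average rank 8.
Sample 1 values → pooled ranks: 2.5→6, 3.5→2, 4.8→1, 3.4→3
Rank sum = 6 + 2 + 1 + 3 = 12

12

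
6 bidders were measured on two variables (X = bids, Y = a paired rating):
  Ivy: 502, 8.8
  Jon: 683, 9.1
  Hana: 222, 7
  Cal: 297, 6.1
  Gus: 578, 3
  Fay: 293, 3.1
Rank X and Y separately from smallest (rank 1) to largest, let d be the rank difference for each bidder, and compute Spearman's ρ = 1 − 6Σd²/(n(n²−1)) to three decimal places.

Ranks of variable 1: 4, 6, 1, 3, 5, 2
Ranks of variable 2: 5, 6, 4, 3, 1, 2
d = r₁ − r₂: -1, 0, -3, 0, 4, 0
d²: 1, 0, 9, 0, 16, 0; Σd² = 26
ρ = 1 − 6·26/(6·35) = 1 − 156/210 = 0.257

0.257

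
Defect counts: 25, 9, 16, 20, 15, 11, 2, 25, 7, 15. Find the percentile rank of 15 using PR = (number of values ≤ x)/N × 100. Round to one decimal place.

N = 10.
Strictly below 15: 4. Equal to 15: 2.
PR = 6/10 × 100 = 60.0

60.0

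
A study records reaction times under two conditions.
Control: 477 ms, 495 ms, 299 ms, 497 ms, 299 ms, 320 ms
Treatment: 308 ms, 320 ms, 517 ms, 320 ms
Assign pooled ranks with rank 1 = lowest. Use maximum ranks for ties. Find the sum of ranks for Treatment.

Sorted (ascending): 299, 299, 308, 320, 320, 320, 477, 495, 497, 517
The 2 values of 299 occupy positions 1–2 → each gets rank 2.
The 3 values of 320 occupy positions 4–6 → each gets rank 6.
Treatment values → pooled ranks: 308→3, 320→6, 517→10, 320→6
Rank sum = 3 + 6 + 10 + 6 = 25

25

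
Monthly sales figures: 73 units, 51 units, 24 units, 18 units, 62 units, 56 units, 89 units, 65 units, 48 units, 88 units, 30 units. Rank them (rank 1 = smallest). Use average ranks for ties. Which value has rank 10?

88

Sorted (ascending): 18, 24, 30, 48, 51, 56, 62, 65, 73, 88, 89
No ties — each value takes its position as its rank.
Rank 10 → value 88.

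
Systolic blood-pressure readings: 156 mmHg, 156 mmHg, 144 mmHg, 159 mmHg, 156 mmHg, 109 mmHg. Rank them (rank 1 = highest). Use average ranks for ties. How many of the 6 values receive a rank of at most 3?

Sorted (descending): 159, 156, 156, 156, 144, 109
The 3 values of 156 occupy positions 2–4 → average rank 3.
Ranks ≤ 3: {1, 3, 3, 3} → 4 values.

4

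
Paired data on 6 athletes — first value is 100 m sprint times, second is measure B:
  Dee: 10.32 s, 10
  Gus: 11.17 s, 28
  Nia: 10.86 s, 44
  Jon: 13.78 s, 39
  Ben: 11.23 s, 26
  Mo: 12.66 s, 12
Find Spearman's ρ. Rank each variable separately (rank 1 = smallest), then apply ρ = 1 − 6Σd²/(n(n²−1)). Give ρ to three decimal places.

Ranks of variable 1: 1, 3, 2, 6, 4, 5
Ranks of variable 2: 1, 4, 6, 5, 3, 2
d = r₁ − r₂: 0, -1, -4, 1, 1, 3
d²: 0, 1, 16, 1, 1, 9; Σd² = 28
ρ = 1 − 6·28/(6·35) = 1 − 168/210 = 0.200

0.200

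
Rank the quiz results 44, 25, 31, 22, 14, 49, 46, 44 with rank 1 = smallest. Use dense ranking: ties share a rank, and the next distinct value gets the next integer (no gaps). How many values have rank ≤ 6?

Sorted (ascending): 14, 22, 25, 31, 44, 44, 46, 49
The 2 values of 44 share dense rank 5.
Remaining distinct values take the next consecutive integers.
Ranks ≤ 6: {1, 2, 3, 4, 5, 5, 6} → 7 values.

7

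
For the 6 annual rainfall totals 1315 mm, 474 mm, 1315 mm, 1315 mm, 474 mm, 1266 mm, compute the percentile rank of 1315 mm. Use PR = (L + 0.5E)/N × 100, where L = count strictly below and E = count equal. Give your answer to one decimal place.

75.0

N = 6.
Strictly below 1315: 3. Equal to 1315: 3.
PR = (3 + 0.5·3)/6 × 100 = 75.0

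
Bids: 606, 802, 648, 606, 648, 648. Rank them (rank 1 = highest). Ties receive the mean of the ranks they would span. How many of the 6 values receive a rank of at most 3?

4

Sorted (descending): 802, 648, 648, 648, 606, 606
The 3 values of 648 occupy positions 2–4 → average rank 3.
The 2 values of 606 occupy positions 5–6 → average rank (5+6)/2 = 5.5.
Ranks ≤ 3: {1, 3, 3, 3} → 4 values.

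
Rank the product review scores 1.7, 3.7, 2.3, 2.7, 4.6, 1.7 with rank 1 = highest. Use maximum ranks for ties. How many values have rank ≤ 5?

4

Sorted (descending): 4.6, 3.7, 2.7, 2.3, 1.7, 1.7
The 2 values of 1.7 occupy positions 5–6 → each gets rank 6.
Ranks ≤ 5: {1, 2, 3, 4} → 4 values.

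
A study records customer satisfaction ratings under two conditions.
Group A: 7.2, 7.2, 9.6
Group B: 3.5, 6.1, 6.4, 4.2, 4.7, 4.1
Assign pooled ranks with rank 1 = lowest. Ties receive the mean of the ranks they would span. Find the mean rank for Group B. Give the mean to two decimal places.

3.50

Sorted (ascending): 3.5, 4.1, 4.2, 4.7, 6.1, 6.4, 7.2, 7.2, 9.6
The 2 values of 7.2 occupy positions 7–8 → average rank (7+8)/2 = 7.5.
Group B values → pooled ranks: 3.5→1, 6.1→5, 6.4→6, 4.2→3, 4.7→4, 4.1→2
Mean rank = (1 + 5 + 6 + 3 + 4 + 2) / 6 = 3.50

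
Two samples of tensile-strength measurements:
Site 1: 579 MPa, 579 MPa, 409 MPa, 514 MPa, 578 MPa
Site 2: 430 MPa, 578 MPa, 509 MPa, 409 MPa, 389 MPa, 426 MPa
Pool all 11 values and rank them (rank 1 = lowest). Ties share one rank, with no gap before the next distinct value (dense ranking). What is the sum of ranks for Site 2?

22

Sorted (ascending): 389, 409, 409, 426, 430, 509, 514, 578, 578, 579, 579
The 2 values of 409 share dense rank 2.
The 2 values of 578 share dense rank 7.
The 2 values of 579 share dense rank 8.
Remaining distinct values take the next consecutive integers.
Site 2 values → pooled ranks: 430→4, 578→7, 509→5, 409→2, 389→1, 426→3
Rank sum = 4 + 7 + 5 + 2 + 1 + 3 = 22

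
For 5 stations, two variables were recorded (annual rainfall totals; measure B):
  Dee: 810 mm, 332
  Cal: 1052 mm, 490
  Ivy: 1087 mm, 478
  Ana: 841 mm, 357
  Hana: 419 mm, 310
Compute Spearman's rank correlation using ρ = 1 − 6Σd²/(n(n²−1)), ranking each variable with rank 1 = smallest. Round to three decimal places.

Ranks of variable 1: 2, 4, 5, 3, 1
Ranks of variable 2: 2, 5, 4, 3, 1
d = r₁ − r₂: 0, -1, 1, 0, 0
d²: 0, 1, 1, 0, 0; Σd² = 2
ρ = 1 − 6·2/(5·24) = 1 − 12/120 = 0.900

0.900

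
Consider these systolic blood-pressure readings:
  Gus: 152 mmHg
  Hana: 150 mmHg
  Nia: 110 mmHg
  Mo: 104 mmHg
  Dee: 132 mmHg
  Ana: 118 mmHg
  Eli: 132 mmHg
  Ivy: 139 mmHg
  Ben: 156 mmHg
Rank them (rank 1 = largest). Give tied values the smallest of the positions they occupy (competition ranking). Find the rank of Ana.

Sorted (descending): 156, 152, 150, 139, 132, 132, 118, 110, 104
The 2 values of 132 occupy positions 5–6 → each gets rank 5.
Ana has value 118 mmHg → rank 7.

7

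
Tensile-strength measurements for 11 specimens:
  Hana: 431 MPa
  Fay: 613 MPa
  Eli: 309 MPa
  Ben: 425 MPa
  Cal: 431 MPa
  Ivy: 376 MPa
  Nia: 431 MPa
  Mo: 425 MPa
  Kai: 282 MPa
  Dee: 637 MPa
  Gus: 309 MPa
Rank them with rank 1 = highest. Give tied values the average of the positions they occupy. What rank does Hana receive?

4

Sorted (descending): 637, 613, 431, 431, 431, 425, 425, 376, 309, 309, 282
The 3 values of 431 occupy positions 3–5 → average rank 4.
The 2 values of 425 occupy positions 6–7 → average rank (6+7)/2 = 6.5.
The 2 values of 309 occupy positions 9–10 → average rank (9+10)/2 = 9.5.
Hana has value 431 MPa → rank 4.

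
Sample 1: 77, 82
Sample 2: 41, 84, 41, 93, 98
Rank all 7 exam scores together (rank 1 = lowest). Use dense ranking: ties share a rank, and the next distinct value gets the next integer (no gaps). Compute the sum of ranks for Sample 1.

Sorted (ascending): 41, 41, 77, 82, 84, 93, 98
The 2 values of 41 share dense rank 1.
Remaining distinct values take the next consecutive integers.
Sample 1 values → pooled ranks: 77→2, 82→3
Rank sum = 2 + 3 = 5

5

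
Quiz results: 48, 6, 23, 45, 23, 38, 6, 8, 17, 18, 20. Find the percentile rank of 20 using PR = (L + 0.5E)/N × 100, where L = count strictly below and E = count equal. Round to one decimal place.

50.0

N = 11.
Strictly below 20: 5. Equal to 20: 1.
PR = (5 + 0.5·1)/11 × 100 = 50.0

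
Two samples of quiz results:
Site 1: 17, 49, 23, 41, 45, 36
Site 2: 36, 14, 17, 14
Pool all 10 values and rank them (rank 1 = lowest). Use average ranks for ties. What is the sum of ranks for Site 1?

Sorted (ascending): 14, 14, 17, 17, 23, 36, 36, 41, 45, 49
The 2 values of 14 occupy positions 1–2 → average rank (1+2)/2 = 1.5.
The 2 values of 17 occupy positions 3–4 → average rank (3+4)/2 = 3.5.
The 2 values of 36 occupy positions 6–7 → average rank (6+7)/2 = 6.5.
Site 1 values → pooled ranks: 17→3.5, 49→10, 23→5, 41→8, 45→9, 36→6.5
Rank sum = 3.5 + 10 + 5 + 8 + 9 + 6.5 = 42

42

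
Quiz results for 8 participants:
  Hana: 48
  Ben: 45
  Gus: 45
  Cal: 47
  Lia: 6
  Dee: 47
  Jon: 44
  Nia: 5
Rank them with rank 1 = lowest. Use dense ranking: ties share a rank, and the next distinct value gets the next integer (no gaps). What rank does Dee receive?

5

Sorted (ascending): 5, 6, 44, 45, 45, 47, 47, 48
The 2 values of 45 share dense rank 4.
The 2 values of 47 share dense rank 5.
Remaining distinct values take the next consecutive integers.
Dee has value 47 → rank 5.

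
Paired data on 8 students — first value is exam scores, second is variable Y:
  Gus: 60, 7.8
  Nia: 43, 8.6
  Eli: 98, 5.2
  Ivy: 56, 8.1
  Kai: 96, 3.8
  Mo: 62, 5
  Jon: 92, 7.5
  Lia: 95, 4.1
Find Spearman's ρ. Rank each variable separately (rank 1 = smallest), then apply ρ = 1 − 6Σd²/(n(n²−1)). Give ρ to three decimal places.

-0.810

Ranks of variable 1: 3, 1, 8, 2, 7, 4, 5, 6
Ranks of variable 2: 6, 8, 4, 7, 1, 3, 5, 2
d = r₁ − r₂: -3, -7, 4, -5, 6, 1, 0, 4
d²: 9, 49, 16, 25, 36, 1, 0, 16; Σd² = 152
ρ = 1 − 6·152/(8·63) = 1 − 912/504 = -0.810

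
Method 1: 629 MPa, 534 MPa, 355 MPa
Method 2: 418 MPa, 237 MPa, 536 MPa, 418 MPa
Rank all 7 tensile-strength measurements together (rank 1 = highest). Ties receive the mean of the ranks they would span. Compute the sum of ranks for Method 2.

18

Sorted (descending): 629, 536, 534, 418, 418, 355, 237
The 2 values of 418 occupy positions 4–5 → average rank (4+5)/2 = 4.5.
Method 2 values → pooled ranks: 418→4.5, 237→7, 536→2, 418→4.5
Rank sum = 4.5 + 7 + 2 + 4.5 = 18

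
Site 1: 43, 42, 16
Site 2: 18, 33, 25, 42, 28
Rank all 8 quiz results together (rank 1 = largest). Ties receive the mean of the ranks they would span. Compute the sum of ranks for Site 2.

24.5

Sorted (descending): 43, 42, 42, 33, 28, 25, 18, 16
The 2 values of 42 occupy positions 2–3 → average rank (2+3)/2 = 2.5.
Site 2 values → pooled ranks: 18→7, 33→4, 25→6, 42→2.5, 28→5
Rank sum = 7 + 4 + 6 + 2.5 + 5 = 24.5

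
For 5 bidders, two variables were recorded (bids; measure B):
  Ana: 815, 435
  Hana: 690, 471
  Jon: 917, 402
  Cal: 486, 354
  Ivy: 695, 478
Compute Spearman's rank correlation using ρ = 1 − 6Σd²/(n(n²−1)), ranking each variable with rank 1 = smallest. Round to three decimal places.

0.100

Ranks of variable 1: 4, 2, 5, 1, 3
Ranks of variable 2: 3, 4, 2, 1, 5
d = r₁ − r₂: 1, -2, 3, 0, -2
d²: 1, 4, 9, 0, 4; Σd² = 18
ρ = 1 − 6·18/(5·24) = 1 − 108/120 = 0.100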